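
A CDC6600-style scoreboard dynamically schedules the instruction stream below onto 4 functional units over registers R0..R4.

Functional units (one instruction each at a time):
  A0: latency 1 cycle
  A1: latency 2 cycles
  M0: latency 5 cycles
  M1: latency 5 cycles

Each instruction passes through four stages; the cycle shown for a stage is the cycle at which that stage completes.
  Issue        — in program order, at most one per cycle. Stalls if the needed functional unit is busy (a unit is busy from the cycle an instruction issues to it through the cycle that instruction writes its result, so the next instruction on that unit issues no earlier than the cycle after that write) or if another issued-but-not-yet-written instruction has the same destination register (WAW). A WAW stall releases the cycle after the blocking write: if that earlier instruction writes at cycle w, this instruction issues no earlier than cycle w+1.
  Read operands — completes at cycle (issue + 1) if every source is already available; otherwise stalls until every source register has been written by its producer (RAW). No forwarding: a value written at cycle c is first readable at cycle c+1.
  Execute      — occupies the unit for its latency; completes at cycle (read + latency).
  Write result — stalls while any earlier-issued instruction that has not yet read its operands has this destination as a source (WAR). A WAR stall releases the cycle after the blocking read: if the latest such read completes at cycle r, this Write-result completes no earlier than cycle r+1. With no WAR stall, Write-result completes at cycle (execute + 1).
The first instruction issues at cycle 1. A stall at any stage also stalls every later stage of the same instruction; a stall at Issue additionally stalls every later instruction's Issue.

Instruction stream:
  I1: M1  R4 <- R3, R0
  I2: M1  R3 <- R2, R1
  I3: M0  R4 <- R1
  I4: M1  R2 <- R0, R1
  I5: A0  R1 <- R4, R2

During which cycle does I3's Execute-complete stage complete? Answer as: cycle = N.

I1 -> (1, 2, 7, 8)
I2 -> (9, 10, 15, 16)  // struct: M1 busy until I1 writes@8
I3 -> (10, 11, 16, 17)
I4 -> (17, 18, 23, 24)  // struct: M1 busy until I2 writes@16
I5 -> (18, 25, 26, 27)  // RAW R2: wait I4 write@24

cycle = 16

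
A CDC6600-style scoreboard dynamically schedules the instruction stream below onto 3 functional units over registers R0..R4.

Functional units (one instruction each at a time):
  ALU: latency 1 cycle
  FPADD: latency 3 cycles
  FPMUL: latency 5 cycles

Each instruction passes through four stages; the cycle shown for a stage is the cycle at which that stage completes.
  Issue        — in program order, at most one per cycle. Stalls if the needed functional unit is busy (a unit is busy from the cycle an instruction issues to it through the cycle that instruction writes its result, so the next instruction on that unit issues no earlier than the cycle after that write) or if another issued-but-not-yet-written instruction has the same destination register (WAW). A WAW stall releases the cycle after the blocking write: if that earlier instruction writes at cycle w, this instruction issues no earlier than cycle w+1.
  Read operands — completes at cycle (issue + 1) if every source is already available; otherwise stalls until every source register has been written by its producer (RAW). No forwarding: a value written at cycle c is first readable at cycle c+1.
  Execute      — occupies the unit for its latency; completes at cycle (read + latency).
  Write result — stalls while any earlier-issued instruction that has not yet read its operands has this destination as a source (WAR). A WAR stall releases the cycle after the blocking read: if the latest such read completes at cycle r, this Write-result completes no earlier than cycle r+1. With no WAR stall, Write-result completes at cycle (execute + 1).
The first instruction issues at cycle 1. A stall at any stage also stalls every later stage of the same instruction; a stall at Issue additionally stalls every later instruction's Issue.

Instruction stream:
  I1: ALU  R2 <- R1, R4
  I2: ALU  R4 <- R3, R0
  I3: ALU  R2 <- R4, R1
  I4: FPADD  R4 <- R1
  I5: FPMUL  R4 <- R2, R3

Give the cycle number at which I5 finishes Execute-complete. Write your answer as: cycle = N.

I1: IS=1 RO=2 EX=3 WR=4
I2: IS=5 RO=6 EX=7 WR=8  [struct: ALU busy until I1 writes@4]
I3: IS=9 RO=10 EX=11 WR=12  [struct: ALU busy until I2 writes@8]
I4: IS=10 RO=11 EX=14 WR=15
I5: IS=16 RO=17 EX=22 WR=23  [WAW R4: wait I4 write@15]

cycle = 22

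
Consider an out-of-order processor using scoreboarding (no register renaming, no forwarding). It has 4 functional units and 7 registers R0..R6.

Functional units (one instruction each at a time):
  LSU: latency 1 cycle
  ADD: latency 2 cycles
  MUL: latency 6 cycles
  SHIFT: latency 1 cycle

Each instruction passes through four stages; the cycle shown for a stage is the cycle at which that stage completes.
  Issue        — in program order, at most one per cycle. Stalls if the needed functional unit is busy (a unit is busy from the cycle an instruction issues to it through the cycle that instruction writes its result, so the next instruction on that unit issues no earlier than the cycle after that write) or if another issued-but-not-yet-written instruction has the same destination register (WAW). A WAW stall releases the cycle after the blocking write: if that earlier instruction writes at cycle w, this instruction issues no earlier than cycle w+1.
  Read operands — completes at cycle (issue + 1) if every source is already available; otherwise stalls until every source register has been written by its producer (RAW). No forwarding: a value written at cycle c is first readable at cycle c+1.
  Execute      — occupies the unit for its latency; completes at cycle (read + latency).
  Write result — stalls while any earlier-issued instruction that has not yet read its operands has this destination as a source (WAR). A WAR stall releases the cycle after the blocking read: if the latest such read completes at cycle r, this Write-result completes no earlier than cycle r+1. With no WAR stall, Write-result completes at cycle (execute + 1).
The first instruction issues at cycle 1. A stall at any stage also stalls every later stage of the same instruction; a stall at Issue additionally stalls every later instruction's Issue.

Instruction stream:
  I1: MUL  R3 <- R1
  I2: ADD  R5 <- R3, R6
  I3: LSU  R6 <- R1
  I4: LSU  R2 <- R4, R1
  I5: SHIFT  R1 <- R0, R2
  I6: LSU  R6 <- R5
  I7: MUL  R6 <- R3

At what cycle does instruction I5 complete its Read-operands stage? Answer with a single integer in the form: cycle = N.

t=1  I1→MUL
t=2  I1 RO, I2→ADD
t=3  I3→LSU
t=4  I3 RO
t=5  I3 EX
t=8  I1 EX
t=9  I1 WR R3
t=10  I2 RO
t=11  I3 WR R6
t=12  I2 EX, I4→LSU
t=13  I2 WR R5, I4 RO, I5→SHIFT
t=14  I4 EX
t=15  I4 WR R2
t=16  I5 RO, I6→LSU
t=17  I5 EX, I6 RO
t=18  I5 WR R1, I6 EX
t=19  I6 WR R6
t=20  I7→MUL
t=21  I7 RO
t=27  I7 EX
t=28  I7 WR R6

cycle = 16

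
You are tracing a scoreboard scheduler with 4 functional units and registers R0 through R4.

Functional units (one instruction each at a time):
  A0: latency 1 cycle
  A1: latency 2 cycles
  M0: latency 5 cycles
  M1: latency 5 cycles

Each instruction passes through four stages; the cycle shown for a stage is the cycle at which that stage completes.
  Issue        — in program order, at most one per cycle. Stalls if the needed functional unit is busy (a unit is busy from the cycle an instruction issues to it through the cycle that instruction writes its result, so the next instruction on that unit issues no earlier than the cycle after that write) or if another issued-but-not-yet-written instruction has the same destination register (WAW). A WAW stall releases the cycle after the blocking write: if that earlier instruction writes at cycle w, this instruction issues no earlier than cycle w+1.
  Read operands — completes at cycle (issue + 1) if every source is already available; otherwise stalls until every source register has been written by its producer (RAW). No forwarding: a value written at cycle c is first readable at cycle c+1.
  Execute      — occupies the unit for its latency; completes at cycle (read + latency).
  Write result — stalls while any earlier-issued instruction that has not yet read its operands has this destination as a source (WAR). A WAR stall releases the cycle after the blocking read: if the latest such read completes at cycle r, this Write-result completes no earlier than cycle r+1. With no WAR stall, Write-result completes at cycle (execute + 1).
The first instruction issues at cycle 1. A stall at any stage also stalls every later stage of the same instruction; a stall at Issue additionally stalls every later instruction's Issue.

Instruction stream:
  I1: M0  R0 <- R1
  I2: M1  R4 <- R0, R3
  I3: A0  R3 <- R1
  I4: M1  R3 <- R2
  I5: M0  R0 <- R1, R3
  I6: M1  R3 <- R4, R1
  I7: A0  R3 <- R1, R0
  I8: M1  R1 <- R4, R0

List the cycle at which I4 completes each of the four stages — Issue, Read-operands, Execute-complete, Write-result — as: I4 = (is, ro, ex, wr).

[1] I1 dispatched to M0
[2] I1 operands ready; I2 dispatched to M1
[3] I3 dispatched to A0
[4] I3 operands ready
[5] I3 complete
[7] I1 complete
[8] R0←I1
[9] I2 operands ready
[10] R3←I3
[14] I2 complete
[15] R4←I2
[16] I4 dispatched to M1
[17] I4 operands ready; I5 dispatched to M0
[22] I4 complete
[23] R3←I4
[24] I5 operands ready; I6 dispatched to M1
[25] I6 operands ready
[29] I5 complete
[30] R0←I5; I6 complete
[31] R3←I6
[32] I7 dispatched to A0
[33] I7 operands ready; I8 dispatched to M1
[34] I7 complete; I8 operands ready
[35] R3←I7
[39] I8 complete
[40] R1←I8

I4 = (16, 17, 22, 23)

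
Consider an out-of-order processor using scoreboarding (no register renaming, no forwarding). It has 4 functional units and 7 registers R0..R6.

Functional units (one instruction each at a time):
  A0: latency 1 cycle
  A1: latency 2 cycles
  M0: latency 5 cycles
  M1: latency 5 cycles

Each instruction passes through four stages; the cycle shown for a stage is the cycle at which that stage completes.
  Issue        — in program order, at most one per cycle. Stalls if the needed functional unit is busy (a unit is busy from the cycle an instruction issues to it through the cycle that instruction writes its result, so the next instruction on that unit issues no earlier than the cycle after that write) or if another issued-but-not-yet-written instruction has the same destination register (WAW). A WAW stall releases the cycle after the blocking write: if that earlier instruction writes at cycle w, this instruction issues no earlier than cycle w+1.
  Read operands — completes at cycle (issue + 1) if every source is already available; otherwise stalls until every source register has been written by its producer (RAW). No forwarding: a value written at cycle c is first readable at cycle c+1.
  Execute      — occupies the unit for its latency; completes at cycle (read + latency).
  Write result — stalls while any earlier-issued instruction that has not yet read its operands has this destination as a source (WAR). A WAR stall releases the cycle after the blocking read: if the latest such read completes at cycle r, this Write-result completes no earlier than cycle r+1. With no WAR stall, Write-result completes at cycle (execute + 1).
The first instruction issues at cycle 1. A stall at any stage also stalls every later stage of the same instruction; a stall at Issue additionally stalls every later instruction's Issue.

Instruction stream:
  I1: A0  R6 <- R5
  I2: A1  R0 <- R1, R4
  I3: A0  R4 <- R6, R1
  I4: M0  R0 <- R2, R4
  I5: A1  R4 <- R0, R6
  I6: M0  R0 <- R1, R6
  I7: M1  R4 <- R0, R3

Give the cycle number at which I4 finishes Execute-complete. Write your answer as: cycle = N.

cycle = 14

[1] I1→A0
[2] I1 RO; I2→A1
[3] I1 EX; I2 RO
[4] I1 WR R6
[5] I2 EX; I3→A0
[6] I2 WR R0; I3 RO
[7] I3 EX; I4→M0
[8] I3 WR R4
[9] I4 RO; I5→A1
[14] I4 EX
[15] I4 WR R0
[16] I5 RO; I6→M0
[17] I6 RO
[18] I5 EX
[19] I5 WR R4
[20] I7→M1
[22] I6 EX
[23] I6 WR R0
[24] I7 RO
[29] I7 EX
[30] I7 WR R4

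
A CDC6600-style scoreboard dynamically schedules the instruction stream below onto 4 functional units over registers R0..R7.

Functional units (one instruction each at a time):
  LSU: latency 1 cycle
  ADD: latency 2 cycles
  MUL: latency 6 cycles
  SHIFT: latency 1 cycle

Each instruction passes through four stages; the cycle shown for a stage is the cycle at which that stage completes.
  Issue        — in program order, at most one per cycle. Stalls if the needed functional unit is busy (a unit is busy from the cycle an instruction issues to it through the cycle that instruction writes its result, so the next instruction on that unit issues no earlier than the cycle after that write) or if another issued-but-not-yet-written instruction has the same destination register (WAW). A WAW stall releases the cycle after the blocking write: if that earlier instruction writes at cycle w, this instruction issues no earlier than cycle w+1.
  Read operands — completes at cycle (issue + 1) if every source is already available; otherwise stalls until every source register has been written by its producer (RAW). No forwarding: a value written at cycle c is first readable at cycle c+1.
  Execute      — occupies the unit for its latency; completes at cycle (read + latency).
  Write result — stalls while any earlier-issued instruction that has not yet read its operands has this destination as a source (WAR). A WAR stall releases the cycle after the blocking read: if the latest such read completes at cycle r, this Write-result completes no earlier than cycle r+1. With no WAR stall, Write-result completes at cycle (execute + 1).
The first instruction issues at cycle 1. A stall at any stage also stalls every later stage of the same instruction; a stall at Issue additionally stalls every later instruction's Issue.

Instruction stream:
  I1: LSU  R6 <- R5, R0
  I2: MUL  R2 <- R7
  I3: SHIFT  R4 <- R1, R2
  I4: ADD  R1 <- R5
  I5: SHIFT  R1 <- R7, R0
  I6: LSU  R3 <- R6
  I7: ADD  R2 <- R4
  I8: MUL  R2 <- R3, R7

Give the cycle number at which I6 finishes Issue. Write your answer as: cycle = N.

cycle = 15

t=1  issue I1 (LSU)
t=2  I1 read-ops | issue I2 (MUL)
t=3  I1 finished on LSU | I2 read-ops | issue I3 (SHIFT)
t=4  I1→R6 | issue I4 (ADD)
t=5  I4 read-ops
t=7  I4 finished on ADD
t=9  I2 finished on MUL
t=10  I2→R2
t=11  I3 read-ops
t=12  I3 finished on SHIFT | I4→R1
t=13  I3→R4
t=14  issue I5 (SHIFT)
t=15  I5 read-ops | issue I6 (LSU)
t=16  I5 finished on SHIFT | I6 read-ops | issue I7 (ADD)
t=17  I5→R1 | I6 finished on LSU | I7 read-ops
t=18  I6→R3
t=19  I7 finished on ADD
t=20  I7→R2
t=21  issue I8 (MUL)
t=22  I8 read-ops
t=28  I8 finished on MUL
t=29  I8→R2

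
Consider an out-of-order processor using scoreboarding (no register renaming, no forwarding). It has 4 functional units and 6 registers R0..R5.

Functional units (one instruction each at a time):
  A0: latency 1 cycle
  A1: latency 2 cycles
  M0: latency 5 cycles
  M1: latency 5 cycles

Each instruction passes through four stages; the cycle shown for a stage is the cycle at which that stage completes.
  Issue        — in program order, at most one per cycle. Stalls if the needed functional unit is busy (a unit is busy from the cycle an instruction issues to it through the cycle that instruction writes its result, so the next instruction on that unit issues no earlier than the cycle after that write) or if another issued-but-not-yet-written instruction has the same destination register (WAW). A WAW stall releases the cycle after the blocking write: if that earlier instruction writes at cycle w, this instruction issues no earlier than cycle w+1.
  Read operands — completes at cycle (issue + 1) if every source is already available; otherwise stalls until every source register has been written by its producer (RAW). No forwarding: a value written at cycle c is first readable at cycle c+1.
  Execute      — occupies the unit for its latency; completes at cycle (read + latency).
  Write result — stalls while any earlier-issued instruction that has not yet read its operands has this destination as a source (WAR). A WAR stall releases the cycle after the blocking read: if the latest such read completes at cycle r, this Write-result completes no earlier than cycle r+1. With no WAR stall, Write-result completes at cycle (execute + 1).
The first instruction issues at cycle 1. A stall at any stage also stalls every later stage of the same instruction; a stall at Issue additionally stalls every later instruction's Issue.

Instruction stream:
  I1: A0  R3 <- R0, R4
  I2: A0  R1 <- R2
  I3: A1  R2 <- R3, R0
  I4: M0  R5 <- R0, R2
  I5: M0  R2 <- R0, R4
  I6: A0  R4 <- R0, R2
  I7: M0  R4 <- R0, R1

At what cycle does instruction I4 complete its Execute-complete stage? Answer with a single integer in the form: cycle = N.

c1: I1 dispatched to A0
c2: I1 operands ready
c3: I1 complete
c4: R3←I1
c5: I2 dispatched to A0
c6: I2 operands ready, I3 dispatched to A1
c7: I2 complete, I3 operands ready, I4 dispatched to M0
c8: R1←I2
c9: I3 complete
c10: R2←I3
c11: I4 operands ready
c16: I4 complete
c17: R5←I4
c18: I5 dispatched to M0
c19: I5 operands ready, I6 dispatched to A0
c24: I5 complete
c25: R2←I5
c26: I6 operands ready
c27: I6 complete
c28: R4←I6
c29: I7 dispatched to M0
c30: I7 operands ready
c35: I7 complete
c36: R4←I7

cycle = 16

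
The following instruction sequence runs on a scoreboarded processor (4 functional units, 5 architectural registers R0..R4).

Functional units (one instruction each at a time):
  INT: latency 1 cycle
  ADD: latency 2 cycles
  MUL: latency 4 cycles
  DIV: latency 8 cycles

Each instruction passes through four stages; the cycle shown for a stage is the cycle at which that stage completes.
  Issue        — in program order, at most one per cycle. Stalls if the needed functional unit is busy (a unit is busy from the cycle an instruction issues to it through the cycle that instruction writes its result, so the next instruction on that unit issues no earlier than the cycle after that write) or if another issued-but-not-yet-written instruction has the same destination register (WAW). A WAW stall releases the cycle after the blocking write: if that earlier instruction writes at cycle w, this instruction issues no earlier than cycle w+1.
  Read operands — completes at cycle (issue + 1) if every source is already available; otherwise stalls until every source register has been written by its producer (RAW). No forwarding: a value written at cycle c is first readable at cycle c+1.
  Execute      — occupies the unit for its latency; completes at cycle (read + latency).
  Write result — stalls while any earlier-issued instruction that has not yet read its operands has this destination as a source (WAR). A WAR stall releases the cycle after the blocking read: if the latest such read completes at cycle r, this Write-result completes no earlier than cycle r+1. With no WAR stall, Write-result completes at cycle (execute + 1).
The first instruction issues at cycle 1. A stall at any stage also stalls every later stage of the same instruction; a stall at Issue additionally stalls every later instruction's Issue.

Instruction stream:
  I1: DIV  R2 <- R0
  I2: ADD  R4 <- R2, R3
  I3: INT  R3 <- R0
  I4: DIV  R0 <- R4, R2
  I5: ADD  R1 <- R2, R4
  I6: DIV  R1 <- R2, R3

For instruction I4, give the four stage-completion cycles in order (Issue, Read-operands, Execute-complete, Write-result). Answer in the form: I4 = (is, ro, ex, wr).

I4 = (12, 16, 24, 25)

[1] issue I1 (DIV)
[2] I1 read-ops; issue I2 (ADD)
[3] issue I3 (INT)
[4] I3 read-ops
[5] I3 finished on INT
[10] I1 finished on DIV
[11] I1→R2
[12] I2 read-ops; issue I4 (DIV)
[13] I3→R3
[14] I2 finished on ADD
[15] I2→R4
[16] I4 read-ops; issue I5 (ADD)
[17] I5 read-ops
[19] I5 finished on ADD
[20] I5→R1
[24] I4 finished on DIV
[25] I4→R0
[26] issue I6 (DIV)
[27] I6 read-ops
[35] I6 finished on DIV
[36] I6→R1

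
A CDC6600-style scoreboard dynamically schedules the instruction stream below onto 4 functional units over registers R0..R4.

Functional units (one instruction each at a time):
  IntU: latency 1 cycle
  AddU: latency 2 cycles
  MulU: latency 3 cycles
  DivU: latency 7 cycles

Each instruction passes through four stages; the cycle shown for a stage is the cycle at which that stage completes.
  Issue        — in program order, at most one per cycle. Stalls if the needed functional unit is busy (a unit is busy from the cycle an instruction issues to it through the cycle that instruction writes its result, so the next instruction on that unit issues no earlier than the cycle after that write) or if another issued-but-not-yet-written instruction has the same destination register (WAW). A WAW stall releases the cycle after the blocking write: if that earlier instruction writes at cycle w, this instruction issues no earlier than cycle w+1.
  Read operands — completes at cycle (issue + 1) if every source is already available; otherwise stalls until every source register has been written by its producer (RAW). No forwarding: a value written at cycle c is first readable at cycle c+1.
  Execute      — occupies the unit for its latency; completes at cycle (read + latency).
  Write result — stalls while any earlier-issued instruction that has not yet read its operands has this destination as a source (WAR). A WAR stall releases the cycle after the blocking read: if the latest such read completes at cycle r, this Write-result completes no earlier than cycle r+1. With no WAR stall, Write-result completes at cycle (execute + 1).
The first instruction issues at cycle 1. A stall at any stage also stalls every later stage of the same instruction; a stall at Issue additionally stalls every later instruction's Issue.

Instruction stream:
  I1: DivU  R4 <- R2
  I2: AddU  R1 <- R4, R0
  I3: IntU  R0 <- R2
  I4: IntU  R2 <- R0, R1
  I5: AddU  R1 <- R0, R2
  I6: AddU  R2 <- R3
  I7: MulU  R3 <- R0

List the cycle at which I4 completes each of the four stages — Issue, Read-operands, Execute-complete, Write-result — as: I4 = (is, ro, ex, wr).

I4 = (13, 15, 16, 17)

t=1  issue I1 (DivU)
t=2  I1 read-ops | issue I2 (AddU)
t=3  issue I3 (IntU)
t=4  I3 read-ops
t=5  I3 finished on IntU
t=9  I1 finished on DivU
t=10  I1→R4
t=11  I2 read-ops
t=12  I3→R0
t=13  I2 finished on AddU | issue I4 (IntU)
t=14  I2→R1
t=15  I4 read-ops | issue I5 (AddU)
t=16  I4 finished on IntU
t=17  I4→R2
t=18  I5 read-ops
t=20  I5 finished on AddU
t=21  I5→R1
t=22  issue I6 (AddU)
t=23  I6 read-ops | issue I7 (MulU)
t=24  I7 read-ops
t=25  I6 finished on AddU
t=26  I6→R2
t=27  I7 finished on MulU
t=28  I7→R3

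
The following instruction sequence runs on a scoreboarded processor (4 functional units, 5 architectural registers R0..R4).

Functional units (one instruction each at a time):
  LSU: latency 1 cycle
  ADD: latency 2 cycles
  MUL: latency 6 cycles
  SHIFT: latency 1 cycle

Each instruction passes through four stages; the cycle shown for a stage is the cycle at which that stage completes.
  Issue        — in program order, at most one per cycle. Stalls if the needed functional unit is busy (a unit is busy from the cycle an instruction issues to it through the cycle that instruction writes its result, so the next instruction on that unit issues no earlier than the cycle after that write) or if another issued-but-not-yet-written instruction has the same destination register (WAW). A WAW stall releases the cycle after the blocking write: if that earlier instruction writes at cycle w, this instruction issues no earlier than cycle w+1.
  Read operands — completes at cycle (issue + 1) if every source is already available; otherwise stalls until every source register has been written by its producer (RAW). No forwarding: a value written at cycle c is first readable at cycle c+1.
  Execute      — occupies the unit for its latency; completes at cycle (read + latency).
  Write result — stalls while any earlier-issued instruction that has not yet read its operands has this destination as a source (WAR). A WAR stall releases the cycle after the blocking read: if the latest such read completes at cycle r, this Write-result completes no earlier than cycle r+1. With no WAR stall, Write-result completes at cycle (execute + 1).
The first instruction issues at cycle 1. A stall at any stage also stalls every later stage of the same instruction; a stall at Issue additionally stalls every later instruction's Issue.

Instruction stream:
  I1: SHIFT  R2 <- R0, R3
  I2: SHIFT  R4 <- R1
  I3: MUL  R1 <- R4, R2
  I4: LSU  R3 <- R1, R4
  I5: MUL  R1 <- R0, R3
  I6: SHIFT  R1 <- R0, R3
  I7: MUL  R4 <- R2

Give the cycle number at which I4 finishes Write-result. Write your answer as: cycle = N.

[1] I1 dispatched to SHIFT
[2] I1 operands ready
[3] I1 complete
[4] R2←I1
[5] I2 dispatched to SHIFT
[6] I2 operands ready, I3 dispatched to MUL
[7] I2 complete, I4 dispatched to LSU
[8] R4←I2
[9] I3 operands ready
[15] I3 complete
[16] R1←I3
[17] I4 operands ready, I5 dispatched to MUL
[18] I4 complete
[19] R3←I4
[20] I5 operands ready
[26] I5 complete
[27] R1←I5
[28] I6 dispatched to SHIFT
[29] I6 operands ready, I7 dispatched to MUL
[30] I6 complete, I7 operands ready
[31] R1←I6
[36] I7 complete
[37] R4←I7

cycle = 19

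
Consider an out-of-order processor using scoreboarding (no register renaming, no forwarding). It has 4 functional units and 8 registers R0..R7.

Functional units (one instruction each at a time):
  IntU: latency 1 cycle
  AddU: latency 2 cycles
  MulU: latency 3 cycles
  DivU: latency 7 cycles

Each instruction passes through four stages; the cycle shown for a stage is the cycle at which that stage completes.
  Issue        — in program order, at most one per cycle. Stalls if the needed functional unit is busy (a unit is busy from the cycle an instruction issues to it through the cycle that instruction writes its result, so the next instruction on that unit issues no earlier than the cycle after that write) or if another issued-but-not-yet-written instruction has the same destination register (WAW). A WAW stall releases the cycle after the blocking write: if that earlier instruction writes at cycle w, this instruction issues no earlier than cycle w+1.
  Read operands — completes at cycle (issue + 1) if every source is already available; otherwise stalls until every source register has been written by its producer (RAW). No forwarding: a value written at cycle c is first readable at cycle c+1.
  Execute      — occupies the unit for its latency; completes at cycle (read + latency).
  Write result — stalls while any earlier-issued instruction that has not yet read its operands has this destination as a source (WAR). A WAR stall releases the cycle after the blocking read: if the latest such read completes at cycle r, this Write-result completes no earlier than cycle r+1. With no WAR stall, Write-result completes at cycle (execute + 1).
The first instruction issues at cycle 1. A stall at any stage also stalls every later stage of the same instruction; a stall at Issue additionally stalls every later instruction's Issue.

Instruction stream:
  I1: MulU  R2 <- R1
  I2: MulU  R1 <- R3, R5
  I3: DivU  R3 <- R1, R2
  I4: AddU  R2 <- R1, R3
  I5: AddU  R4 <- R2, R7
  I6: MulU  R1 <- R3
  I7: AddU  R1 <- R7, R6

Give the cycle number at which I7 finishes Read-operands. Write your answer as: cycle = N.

cycle 1: I1→MulU
cycle 2: I1 RO
cycle 5: I1 EX
cycle 6: I1 WR R2
cycle 7: I2→MulU
cycle 8: I2 RO; I3→DivU
cycle 9: I4→AddU
cycle 11: I2 EX
cycle 12: I2 WR R1
cycle 13: I3 RO
cycle 20: I3 EX
cycle 21: I3 WR R3
cycle 22: I4 RO
cycle 24: I4 EX
cycle 25: I4 WR R2
cycle 26: I5→AddU
cycle 27: I5 RO; I6→MulU
cycle 28: I6 RO
cycle 29: I5 EX
cycle 30: I5 WR R4
cycle 31: I6 EX
cycle 32: I6 WR R1
cycle 33: I7→AddU
cycle 34: I7 RO
cycle 36: I7 EX
cycle 37: I7 WR R1

cycle = 34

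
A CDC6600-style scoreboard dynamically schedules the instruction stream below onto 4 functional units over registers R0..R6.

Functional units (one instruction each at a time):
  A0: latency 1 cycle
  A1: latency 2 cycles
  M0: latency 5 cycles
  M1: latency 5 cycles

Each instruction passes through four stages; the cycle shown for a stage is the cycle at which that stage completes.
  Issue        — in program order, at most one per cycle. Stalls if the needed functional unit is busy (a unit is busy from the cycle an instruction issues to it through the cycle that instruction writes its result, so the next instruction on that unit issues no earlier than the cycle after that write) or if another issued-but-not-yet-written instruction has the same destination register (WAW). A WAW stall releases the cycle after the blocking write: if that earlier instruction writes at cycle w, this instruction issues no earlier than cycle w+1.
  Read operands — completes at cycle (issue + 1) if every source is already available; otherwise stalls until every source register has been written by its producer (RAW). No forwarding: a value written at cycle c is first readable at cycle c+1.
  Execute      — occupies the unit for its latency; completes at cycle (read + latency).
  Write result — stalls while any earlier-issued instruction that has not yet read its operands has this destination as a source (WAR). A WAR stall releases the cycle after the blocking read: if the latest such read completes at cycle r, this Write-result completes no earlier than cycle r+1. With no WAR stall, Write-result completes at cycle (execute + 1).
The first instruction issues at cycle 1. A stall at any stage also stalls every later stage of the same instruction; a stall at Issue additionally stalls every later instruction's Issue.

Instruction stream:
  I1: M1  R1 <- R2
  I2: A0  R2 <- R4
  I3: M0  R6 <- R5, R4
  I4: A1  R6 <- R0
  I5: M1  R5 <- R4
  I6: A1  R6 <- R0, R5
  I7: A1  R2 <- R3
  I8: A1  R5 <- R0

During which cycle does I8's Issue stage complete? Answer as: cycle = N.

cycle = 29

t=1  I1 dispatched to M1
t=2  I1 operands ready; I2 dispatched to A0
t=3  I2 operands ready; I3 dispatched to M0
t=4  I2 complete; I3 operands ready
t=5  R2←I2
t=7  I1 complete
t=8  R1←I1
t=9  I3 complete
t=10  R6←I3
t=11  I4 dispatched to A1
t=12  I4 operands ready; I5 dispatched to M1
t=13  I5 operands ready
t=14  I4 complete
t=15  R6←I4
t=16  I6 dispatched to A1
t=18  I5 complete
t=19  R5←I5
t=20  I6 operands ready
t=22  I6 complete
t=23  R6←I6
t=24  I7 dispatched to A1
t=25  I7 operands ready
t=27  I7 complete
t=28  R2←I7
t=29  I8 dispatched to A1
t=30  I8 operands ready
t=32  I8 complete
t=33  R5←I8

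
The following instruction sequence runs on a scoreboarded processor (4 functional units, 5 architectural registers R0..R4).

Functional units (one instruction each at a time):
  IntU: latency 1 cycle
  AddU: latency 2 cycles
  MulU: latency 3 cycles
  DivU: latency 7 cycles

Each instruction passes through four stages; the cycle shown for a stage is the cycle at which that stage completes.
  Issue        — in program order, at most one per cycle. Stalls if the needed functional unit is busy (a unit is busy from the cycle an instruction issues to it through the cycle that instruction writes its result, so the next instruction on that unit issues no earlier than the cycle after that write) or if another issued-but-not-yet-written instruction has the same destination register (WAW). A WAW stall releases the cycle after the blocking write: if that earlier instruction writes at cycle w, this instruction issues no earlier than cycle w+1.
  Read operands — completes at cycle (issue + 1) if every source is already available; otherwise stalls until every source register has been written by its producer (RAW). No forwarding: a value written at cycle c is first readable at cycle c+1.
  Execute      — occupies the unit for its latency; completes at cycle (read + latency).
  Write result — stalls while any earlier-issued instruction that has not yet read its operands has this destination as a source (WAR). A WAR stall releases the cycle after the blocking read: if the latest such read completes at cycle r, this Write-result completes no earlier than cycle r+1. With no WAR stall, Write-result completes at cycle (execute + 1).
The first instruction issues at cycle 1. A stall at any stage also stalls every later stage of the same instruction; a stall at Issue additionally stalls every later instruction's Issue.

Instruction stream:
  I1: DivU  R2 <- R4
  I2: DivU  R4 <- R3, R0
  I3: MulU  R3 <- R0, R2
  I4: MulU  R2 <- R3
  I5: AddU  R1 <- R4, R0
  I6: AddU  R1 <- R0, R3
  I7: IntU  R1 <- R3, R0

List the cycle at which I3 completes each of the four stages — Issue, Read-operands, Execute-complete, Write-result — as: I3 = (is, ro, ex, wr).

I1: IS=1 RO=2 EX=9 WR=10
I2: IS=11 RO=12 EX=19 WR=20  [struct: DivU busy until I1 writes@10]
I3: IS=12 RO=13 EX=16 WR=17
I4: IS=18 RO=19 EX=22 WR=23  [struct: MulU busy until I3 writes@17]
I5: IS=19 RO=21 EX=23 WR=24  [RAW R4: wait I2 write@20]
I6: IS=25 RO=26 EX=28 WR=29  [struct: AddU busy until I5 writes@24]
I7: IS=30 RO=31 EX=32 WR=33  [WAW R1: wait I6 write@29]

I3 = (12, 13, 16, 17)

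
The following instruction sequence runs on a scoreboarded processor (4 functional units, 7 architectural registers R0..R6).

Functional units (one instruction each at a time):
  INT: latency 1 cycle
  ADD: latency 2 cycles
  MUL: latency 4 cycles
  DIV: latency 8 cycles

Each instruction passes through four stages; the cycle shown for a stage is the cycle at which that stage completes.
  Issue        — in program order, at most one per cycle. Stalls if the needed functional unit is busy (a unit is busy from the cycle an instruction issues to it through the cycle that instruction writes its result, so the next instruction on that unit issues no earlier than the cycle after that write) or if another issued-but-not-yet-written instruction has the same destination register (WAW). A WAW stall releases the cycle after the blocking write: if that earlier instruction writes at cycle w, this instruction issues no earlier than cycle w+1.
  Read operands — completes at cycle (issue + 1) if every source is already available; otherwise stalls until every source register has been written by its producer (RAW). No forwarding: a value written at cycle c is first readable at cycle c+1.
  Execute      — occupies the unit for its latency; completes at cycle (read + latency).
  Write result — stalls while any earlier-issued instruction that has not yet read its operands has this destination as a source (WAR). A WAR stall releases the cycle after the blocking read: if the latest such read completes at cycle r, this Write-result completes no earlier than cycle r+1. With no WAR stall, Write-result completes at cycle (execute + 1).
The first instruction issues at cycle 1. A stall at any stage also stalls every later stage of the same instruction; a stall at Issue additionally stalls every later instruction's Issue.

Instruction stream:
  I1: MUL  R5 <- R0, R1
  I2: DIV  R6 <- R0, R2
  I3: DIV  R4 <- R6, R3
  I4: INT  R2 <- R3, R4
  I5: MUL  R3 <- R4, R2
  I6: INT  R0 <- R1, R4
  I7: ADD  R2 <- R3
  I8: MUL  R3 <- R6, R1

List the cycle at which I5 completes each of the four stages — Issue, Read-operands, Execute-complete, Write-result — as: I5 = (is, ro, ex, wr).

[I1] 1/2/6/7
[I2] 2/3/11/12
[I3] 13/14/22/23  (struct: DIV busy until I2 writes@12)
[I4] 14/24/25/26  (RAW R4: wait I3 write@23)
[I5] 15/27/31/32  (RAW R2: wait I4 write@26)
[I6] 27/28/29/30  (struct: INT busy until I4 writes@26)
[I7] 28/33/35/36  (RAW R3: wait I5 write@32)
[I8] 33/34/38/39  (struct: MUL busy until I5 writes@32)

I5 = (15, 27, 31, 32)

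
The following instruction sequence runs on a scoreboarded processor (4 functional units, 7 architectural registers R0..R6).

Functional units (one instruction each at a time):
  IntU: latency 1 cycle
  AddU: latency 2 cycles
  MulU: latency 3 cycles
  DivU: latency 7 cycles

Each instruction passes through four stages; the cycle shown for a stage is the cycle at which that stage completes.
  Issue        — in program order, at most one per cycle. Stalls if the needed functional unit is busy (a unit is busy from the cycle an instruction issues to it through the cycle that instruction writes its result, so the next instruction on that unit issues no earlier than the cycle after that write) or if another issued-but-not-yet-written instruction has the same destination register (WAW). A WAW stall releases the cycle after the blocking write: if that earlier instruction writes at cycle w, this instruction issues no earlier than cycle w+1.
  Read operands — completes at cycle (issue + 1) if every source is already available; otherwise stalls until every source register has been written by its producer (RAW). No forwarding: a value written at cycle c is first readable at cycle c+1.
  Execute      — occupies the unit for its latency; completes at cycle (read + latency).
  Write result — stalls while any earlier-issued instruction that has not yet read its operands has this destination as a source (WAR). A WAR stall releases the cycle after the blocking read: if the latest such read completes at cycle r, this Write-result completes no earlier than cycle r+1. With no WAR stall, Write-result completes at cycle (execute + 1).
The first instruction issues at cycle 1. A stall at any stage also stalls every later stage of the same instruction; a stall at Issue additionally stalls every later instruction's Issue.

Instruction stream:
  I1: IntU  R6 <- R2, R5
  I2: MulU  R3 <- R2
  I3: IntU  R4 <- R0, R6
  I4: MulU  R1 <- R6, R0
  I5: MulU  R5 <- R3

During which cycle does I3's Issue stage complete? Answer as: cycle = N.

cycle = 5

[I1] 1/2/3/4
[I2] 2/3/6/7
[I3] 5/6/7/8  (struct: IntU busy until I1 writes@4)
[I4] 8/9/12/13  (struct: MulU busy until I2 writes@7)
[I5] 14/15/18/19  (struct: MulU busy until I4 writes@13)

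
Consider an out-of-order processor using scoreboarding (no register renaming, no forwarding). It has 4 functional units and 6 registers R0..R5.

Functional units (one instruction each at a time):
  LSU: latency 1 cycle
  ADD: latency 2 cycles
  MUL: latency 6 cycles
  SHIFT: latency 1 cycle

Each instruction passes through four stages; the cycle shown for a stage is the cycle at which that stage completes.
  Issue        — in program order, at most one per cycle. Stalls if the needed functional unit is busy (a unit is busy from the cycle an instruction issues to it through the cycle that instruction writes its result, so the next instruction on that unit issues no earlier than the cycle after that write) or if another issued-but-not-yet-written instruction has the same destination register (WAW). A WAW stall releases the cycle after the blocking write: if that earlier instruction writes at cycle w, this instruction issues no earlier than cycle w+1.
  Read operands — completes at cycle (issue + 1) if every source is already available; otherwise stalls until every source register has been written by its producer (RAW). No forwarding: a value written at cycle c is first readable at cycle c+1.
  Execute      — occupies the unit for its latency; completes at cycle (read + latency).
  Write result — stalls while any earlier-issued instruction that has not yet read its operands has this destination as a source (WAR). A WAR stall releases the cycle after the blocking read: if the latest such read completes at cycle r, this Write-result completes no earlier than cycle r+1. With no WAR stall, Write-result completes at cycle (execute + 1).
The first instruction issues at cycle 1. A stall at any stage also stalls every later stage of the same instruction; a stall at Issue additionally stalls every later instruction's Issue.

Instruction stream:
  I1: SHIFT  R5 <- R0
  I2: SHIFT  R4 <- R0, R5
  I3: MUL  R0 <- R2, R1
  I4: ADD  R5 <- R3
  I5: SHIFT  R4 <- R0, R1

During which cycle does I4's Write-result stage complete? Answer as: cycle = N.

cycle = 11

cycle 1: I1→SHIFT
cycle 2: I1 RO
cycle 3: I1 EX
cycle 4: I1 WR R5
cycle 5: I2→SHIFT
cycle 6: I2 RO · I3→MUL
cycle 7: I2 EX · I3 RO · I4→ADD
cycle 8: I2 WR R4 · I4 RO
cycle 9: I5→SHIFT
cycle 10: I4 EX
cycle 11: I4 WR R5
cycle 13: I3 EX
cycle 14: I3 WR R0
cycle 15: I5 RO
cycle 16: I5 EX
cycle 17: I5 WR R4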